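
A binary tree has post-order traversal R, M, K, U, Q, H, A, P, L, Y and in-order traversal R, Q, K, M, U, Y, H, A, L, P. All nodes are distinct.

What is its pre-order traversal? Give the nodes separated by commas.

The last element of post-order is the root; it splits in-order into left and right subtrees.
Root Y: left subtree has 5 nodes {R, Q, K, M, U}, right has 4 {H, A, L, P}.
  Root Q: left subtree has 1 node {R}, right has 3 {K, M, U}.
    Root U: left subtree has 2 nodes {K, M}, right has 0 { }.
      Root K: left subtree has 0 nodes { }, right has 1 {M}.
  Root L: left subtree has 2 nodes {H, A}, right has 1 {P}.
    Root A: left subtree has 1 node {H}, right has 0 { }.

Y, Q, R, U, K, M, L, A, H, P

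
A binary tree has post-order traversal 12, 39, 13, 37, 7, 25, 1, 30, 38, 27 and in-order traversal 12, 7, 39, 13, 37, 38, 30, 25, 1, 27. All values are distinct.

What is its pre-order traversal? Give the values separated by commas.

27, 38, 7, 12, 37, 13, 39, 30, 1, 25

The last element of post-order is the root; it splits in-order into left and right subtrees.
Root 27: left subtree has 9 nodes {12, 7, 39, 13, 37, 38, 30, 25, 1}, right has 0 { }.
  Root 38: left subtree has 5 nodes {12, 7, 39, 13, 37}, right has 3 {30, 25, 1}.
    Root 7: left subtree has 1 node {12}, right has 3 {39, 13, 37}.
      Root 37: left subtree has 2 nodes {39, 13}, right has 0 { }.
        Root 13: left subtree has 1 node {39}, right has 0 { }.
    Root 30: left subtree has 0 nodes { }, right has 2 {25, 1}.
      Root 1: left subtree has 1 node {25}, right has 0 { }.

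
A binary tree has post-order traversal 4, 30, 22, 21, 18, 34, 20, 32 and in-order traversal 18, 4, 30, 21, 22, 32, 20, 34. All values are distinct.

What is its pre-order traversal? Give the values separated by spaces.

The last element of post-order is the root; it splits in-order into left and right subtrees.
Root 32: left subtree has 5 nodes {18, 4, 30, 21, 22}, right has 2 {20, 34}.
  Root 18: left subtree has 0 nodes { }, right has 4 {4, 30, 21, 22}.
    Root 21: left subtree has 2 nodes {4, 30}, right has 1 {22}.
      Root 30: left subtree has 1 node {4}, right has 0 { }.
  Root 20: left subtree has 0 nodes { }, right has 1 {34}.

32 18 21 30 4 22 20 34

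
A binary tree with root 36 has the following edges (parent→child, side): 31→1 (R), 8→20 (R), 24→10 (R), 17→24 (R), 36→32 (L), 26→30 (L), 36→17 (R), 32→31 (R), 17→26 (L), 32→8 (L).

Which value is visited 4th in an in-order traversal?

31

In-order visits the left subtree, then the node, then the right subtree.
At 36: go left to 32.
  At 32: go left to 8.
    At 8: no left child.
    Visit 8.
    At 8: go right to 20.
      20 is a leaf — visit 20.
  Visit 32.
  At 32: go right to 31.
    At 31: no left child.
    Visit 31.
    At 31: go right to 1.
      1 is a leaf — visit 1.
Visit 36.
At 36: go right to 17.
  At 17: go left to 26.
    At 26: go left to 30.
      30 is a leaf — visit 30.
    Visit 26.
    At 26: no right child.
  Visit 17.
  At 17: go right to 24.
    At 24: no left child.
    Visit 24.
    At 24: go right to 10.
      10 is a leaf — visit 10.
Full in-order sequence: 8, 20, 32, 31, 1, 36, 30, 26, 17, 24, 10.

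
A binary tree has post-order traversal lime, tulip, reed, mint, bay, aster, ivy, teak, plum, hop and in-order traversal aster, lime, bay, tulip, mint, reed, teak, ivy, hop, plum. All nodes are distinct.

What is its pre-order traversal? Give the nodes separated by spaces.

The last element of post-order is the root; it splits in-order into left and right subtrees.
Root hop: left subtree has 8 nodes {aster, lime, bay, tulip, mint, reed, teak, ivy}, right has 1 {plum}.
  Root teak: left subtree has 6 nodes {aster, lime, bay, tulip, mint, reed}, right has 1 {ivy}.
    Root aster: left subtree has 0 nodes { }, right has 5 {lime, bay, tulip, mint, reed}.
      Root bay: left subtree has 1 node {lime}, right has 3 {tulip, mint, reed}.
        Root mint: left subtree has 1 node {tulip}, right has 1 {reed}.

hop teak aster bay lime mint tulip reed ivy plum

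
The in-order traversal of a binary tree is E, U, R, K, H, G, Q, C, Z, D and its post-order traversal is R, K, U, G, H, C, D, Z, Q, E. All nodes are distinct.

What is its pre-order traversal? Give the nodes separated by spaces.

E Q H U K R G Z C D

The last element of post-order is the root; it splits in-order into left and right subtrees.
Root E: left subtree has 0 nodes { }, right has 9 {U, R, K, H, G, Q, C, Z, D}.
  Root Q: left subtree has 5 nodes {U, R, K, H, G}, right has 3 {C, Z, D}.
    Root H: left subtree has 3 nodes {U, R, K}, right has 1 {G}.
      Root U: left subtree has 0 nodes { }, right has 2 {R, K}.
        Root K: left subtree has 1 node {R}, right has 0 { }.
    Root Z: left subtree has 1 node {C}, right has 1 {D}.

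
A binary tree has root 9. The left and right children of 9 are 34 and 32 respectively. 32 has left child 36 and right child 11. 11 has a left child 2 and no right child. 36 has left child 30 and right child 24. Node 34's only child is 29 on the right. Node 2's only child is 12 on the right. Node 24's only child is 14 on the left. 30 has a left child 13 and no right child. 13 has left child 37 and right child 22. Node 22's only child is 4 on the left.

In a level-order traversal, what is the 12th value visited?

Level-order visits nodes level by level from the root, left to right within each level.
Level 0: 9
Level 1: 34, 32
Level 2: 29, 36, 11
Level 3: 30, 24, 2
Level 4: 13, 14, 12
Level 5: 37, 22
Level 6: 4
Full level-order sequence: 9, 34, 32, 29, 36, 11, 30, 24, 2, 13, 14, 12, 37, 22, 4.

12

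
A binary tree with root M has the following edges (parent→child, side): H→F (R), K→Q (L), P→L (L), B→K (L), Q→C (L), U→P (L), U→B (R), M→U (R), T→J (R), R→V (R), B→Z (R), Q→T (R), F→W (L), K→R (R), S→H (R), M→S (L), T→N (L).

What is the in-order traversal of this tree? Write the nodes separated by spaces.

S H W F M L P U C Q N T J K R V B Z

In-order visits the left subtree, then the node, then the right subtree.
At M: go left to S.
  At S: no left child.
  Visit S.
  At S: go right to H.
    At H: no left child.
    Visit H.
    At H: go right to F.
      At F: go left to W.
        W is a leaf — visit W.
      Visit F.
      At F: no right child.
Visit M.
At M: go right to U.
  At U: go left to P.
    At P: go left to L.
      L is a leaf — visit L.
    Visit P.
    At P: no right child.
  Visit U.
  At U: go right to B.
    At B: go left to K.
      At K: go left to Q.
        At Q: go left to C.
          C is a leaf — visit C.
        Visit Q.
        At Q: go right to T.
          At T: go left to N.
            N is a leaf — visit N.
          Visit T.
          At T: go right to J.
            J is a leaf — visit J.
      Visit K.
      At K: go right to R.
        At R: no left child.
        Visit R.
        At R: go right to V.
          V is a leaf — visit V.
    Visit B.
    At B: go right to Z.
      Z is a leaf — visit Z.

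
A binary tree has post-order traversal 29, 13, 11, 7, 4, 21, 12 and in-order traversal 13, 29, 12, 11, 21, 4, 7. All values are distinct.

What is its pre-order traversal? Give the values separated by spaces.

12 13 29 21 11 4 7

The last element of post-order is the root; it splits in-order into left and right subtrees.
Root 12: left subtree has 2 nodes {13, 29}, right has 4 {11, 21, 4, 7}.
  Root 13: left subtree has 0 nodes { }, right has 1 {29}.
  Root 21: left subtree has 1 node {11}, right has 2 {4, 7}.
    Root 4: left subtree has 0 nodes { }, right has 1 {7}.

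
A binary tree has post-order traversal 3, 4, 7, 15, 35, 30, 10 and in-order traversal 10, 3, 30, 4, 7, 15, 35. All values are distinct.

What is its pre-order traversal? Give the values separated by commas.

The last element of post-order is the root; it splits in-order into left and right subtrees.
Root 10: left subtree has 0 nodes { }, right has 6 {3, 30, 4, 7, 15, 35}.
  Root 30: left subtree has 1 node {3}, right has 4 {4, 7, 15, 35}.
    Root 35: left subtree has 3 nodes {4, 7, 15}, right has 0 { }.
      Root 15: left subtree has 2 nodes {4, 7}, right has 0 { }.
        Root 7: left subtree has 1 node {4}, right has 0 { }.

10, 30, 3, 35, 15, 7, 4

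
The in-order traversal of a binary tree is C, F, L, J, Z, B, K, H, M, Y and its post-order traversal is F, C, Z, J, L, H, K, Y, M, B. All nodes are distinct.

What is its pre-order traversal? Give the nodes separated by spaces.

The last element of post-order is the root; it splits in-order into left and right subtrees.
Root B: left subtree has 5 nodes {C, F, L, J, Z}, right has 4 {K, H, M, Y}.
  Root L: left subtree has 2 nodes {C, F}, right has 2 {J, Z}.
    Root C: left subtree has 0 nodes { }, right has 1 {F}.
    Root J: left subtree has 0 nodes { }, right has 1 {Z}.
  Root M: left subtree has 2 nodes {K, H}, right has 1 {Y}.
    Root K: left subtree has 0 nodes { }, right has 1 {H}.

B L C F J Z M K H Y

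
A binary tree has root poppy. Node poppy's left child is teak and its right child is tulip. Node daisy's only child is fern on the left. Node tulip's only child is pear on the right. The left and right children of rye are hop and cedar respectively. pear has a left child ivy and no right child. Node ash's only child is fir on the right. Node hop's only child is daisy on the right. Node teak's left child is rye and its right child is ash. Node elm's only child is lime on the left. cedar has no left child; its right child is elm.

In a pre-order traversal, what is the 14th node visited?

ivy

Pre-order visits the node, then its left subtree, then its right subtree.
Visit poppy.
At poppy: go left to teak.
  Visit teak.
  At teak: go left to rye.
    Visit rye.
    At rye: go left to hop.
      Visit hop.
      At hop: no left child.
      At hop: go right to daisy.
        Visit daisy.
        At daisy: go left to fern.
          fern is a leaf — visit fern.
        At daisy: no right child.
    At rye: go right to cedar.
      Visit cedar.
      At cedar: no left child.
      At cedar: go right to elm.
        Visit elm.
        At elm: go left to lime.
          lime is a leaf — visit lime.
        At elm: no right child.
  At teak: go right to ash.
    Visit ash.
    At ash: no left child.
    At ash: go right to fir.
      fir is a leaf — visit fir.
At poppy: go right to tulip.
  Visit tulip.
  At tulip: no left child.
  At tulip: go right to pear.
    Visit pear.
    At pear: go left to ivy.
      ivy is a leaf — visit ivy.
    At pear: no right child.
Full pre-order sequence: poppy, teak, rye, hop, daisy, fern, cedar, elm, lime, ash, fir, tulip, pear, ivy.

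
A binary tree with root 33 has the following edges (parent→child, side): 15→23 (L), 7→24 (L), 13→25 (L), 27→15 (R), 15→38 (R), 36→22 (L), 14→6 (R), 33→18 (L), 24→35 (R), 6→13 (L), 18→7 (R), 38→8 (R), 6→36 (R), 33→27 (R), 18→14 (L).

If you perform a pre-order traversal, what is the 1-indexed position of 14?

3

Pre-order visits the node, then its left subtree, then its right subtree.
Visit 33.
At 33: go left to 18.
  Visit 18.
  At 18: go left to 14.
    Visit 14.
    At 14: no left child.
    At 14: go right to 6.
      Visit 6.
      At 6: go left to 13.
        Visit 13.
        At 13: go left to 25.
          25 is a leaf — visit 25.
        At 13: no right child.
      At 6: go right to 36.
        Visit 36.
        At 36: go left to 22.
          22 is a leaf — visit 22.
        At 36: no right child.
  At 18: go right to 7.
    Visit 7.
    At 7: go left to 24.
      Visit 24.
      At 24: no left child.
      At 24: go right to 35.
        35 is a leaf — visit 35.
    At 7: no right child.
At 33: go right to 27.
  Visit 27.
  At 27: no left child.
  At 27: go right to 15.
    Visit 15.
    At 15: go left to 23.
      23 is a leaf — visit 23.
    At 15: go right to 38.
      Visit 38.
      At 38: no left child.
      At 38: go right to 8.
        8 is a leaf — visit 8.
Full pre-order sequence: 33, 18, 14, 6, 13, 25, 36, 22, 7, 24, 35, 27, 15, 23, 38, 8.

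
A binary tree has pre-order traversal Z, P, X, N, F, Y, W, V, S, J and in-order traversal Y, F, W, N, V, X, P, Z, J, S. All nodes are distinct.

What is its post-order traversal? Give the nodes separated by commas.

Y, W, F, V, N, X, P, J, S, Z

The first element of pre-order is the root; it splits in-order into left and right subtrees.
Root Z: left subtree has 7 nodes {Y, F, W, N, V, X, P}, right has 2 {J, S}.
  Root P: left subtree has 6 nodes {Y, F, W, N, V, X}, right has 0 { }.
    Root X: left subtree has 5 nodes {Y, F, W, N, V}, right has 0 { }.
      Root N: left subtree has 3 nodes {Y, F, W}, right has 1 {V}.
        Root F: left subtree has 1 node {Y}, right has 1 {W}.
  Root S: left subtree has 1 node {J}, right has 0 { }.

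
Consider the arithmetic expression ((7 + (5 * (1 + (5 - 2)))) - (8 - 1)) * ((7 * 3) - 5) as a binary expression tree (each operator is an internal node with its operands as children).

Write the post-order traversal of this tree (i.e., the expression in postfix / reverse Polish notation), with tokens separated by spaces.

Post-order on an expression tree gives postfix notation: for each operator, emit left operand, right operand, then the operator.

7 5 1 5 2 - + * + 8 1 - - 7 3 * 5 - *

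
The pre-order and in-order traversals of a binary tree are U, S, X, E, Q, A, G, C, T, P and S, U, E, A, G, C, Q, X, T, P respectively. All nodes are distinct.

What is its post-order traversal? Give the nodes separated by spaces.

S C G A Q E P T X U

The first element of pre-order is the root; it splits in-order into left and right subtrees.
Root U: left subtree has 1 node {S}, right has 8 {E, A, G, C, Q, X, T, P}.
  Root X: left subtree has 5 nodes {E, A, G, C, Q}, right has 2 {T, P}.
    Root E: left subtree has 0 nodes { }, right has 4 {A, G, C, Q}.
      Root Q: left subtree has 3 nodes {A, G, C}, right has 0 { }.
        Root A: left subtree has 0 nodes { }, right has 2 {G, C}.
          Root G: left subtree has 0 nodes { }, right has 1 {C}.
    Root T: left subtree has 0 nodes { }, right has 1 {P}.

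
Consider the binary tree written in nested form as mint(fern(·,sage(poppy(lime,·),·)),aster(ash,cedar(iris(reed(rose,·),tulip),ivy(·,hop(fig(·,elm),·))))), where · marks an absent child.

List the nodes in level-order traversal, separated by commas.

Level-order visits nodes level by level from the root, left to right within each level.
Level 0: mint
Level 1: fern, aster
Level 2: sage, ash, cedar
Level 3: poppy, iris, ivy
Level 4: lime, reed, tulip, hop
Level 5: rose, fig
Level 6: elm

mint, fern, aster, sage, ash, cedar, poppy, iris, ivy, lime, reed, tulip, hop, rose, fig, elm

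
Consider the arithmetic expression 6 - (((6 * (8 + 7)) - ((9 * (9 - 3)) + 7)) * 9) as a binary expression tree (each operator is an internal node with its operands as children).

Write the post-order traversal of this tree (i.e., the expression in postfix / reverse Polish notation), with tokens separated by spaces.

Post-order on an expression tree gives postfix notation: for each operator, emit left operand, right operand, then the operator.

6 6 8 7 + * 9 9 3 - * 7 + - 9 * -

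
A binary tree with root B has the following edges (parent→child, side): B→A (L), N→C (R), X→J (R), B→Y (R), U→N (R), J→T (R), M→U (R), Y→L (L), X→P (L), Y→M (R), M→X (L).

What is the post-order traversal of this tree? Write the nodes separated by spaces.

Post-order visits the left subtree, then the right subtree, then the node.
At B: go left to A.
  A is a leaf — visit A.
At B: go right to Y.
  At Y: go left to L.
    L is a leaf — visit L.
  At Y: go right to M.
    At M: go left to X.
      At X: go left to P.
        P is a leaf — visit P.
      At X: go right to J.
        At J: no left child.
        At J: go right to T.
          T is a leaf — visit T.
        Visit J.
      Visit X.
    At M: go right to U.
      At U: no left child.
      At U: go right to N.
        At N: no left child.
        At N: go right to C.
          C is a leaf — visit C.
        Visit N.
      Visit U.
    Visit M.
  Visit Y.
Visit B.

A L P T J X C N U M Y B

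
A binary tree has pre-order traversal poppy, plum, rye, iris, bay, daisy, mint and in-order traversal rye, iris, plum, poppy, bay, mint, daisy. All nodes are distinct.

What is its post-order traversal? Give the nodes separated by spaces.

iris rye plum mint daisy bay poppy

The first element of pre-order is the root; it splits in-order into left and right subtrees.
Root poppy: left subtree has 3 nodes {rye, iris, plum}, right has 3 {bay, mint, daisy}.
  Root plum: left subtree has 2 nodes {rye, iris}, right has 0 { }.
    Root rye: left subtree has 0 nodes { }, right has 1 {iris}.
  Root bay: left subtree has 0 nodes { }, right has 2 {mint, daisy}.
    Root daisy: left subtree has 1 node {mint}, right has 0 { }.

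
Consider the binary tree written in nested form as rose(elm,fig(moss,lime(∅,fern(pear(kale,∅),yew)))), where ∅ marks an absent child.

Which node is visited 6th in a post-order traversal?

Post-order visits the left subtree, then the right subtree, then the node.
At rose: go left to elm.
  elm is a leaf — visit elm.
At rose: go right to fig.
  At fig: go left to moss.
    moss is a leaf — visit moss.
  At fig: go right to lime.
    At lime: no left child.
    At lime: go right to fern.
      At fern: go left to pear.
        At pear: go left to kale.
          kale is a leaf — visit kale.
        At pear: no right child.
        Visit pear.
      At fern: go right to yew.
        yew is a leaf — visit yew.
      Visit fern.
    Visit lime.
  Visit fig.
Visit rose.
Full post-order sequence: elm, moss, kale, pear, yew, fern, lime, fig, rose.

fern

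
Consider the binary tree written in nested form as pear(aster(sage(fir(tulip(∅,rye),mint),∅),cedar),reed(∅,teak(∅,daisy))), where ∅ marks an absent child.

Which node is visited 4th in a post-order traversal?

Post-order visits the left subtree, then the right subtree, then the node.
At pear: go left to aster.
  At aster: go left to sage.
    At sage: go left to fir.
      At fir: go left to tulip.
        At tulip: no left child.
        At tulip: go right to rye.
          rye is a leaf — visit rye.
        Visit tulip.
      At fir: go right to mint.
        mint is a leaf — visit mint.
      Visit fir.
    At sage: no right child.
    Visit sage.
  At aster: go right to cedar.
    cedar is a leaf — visit cedar.
  Visit aster.
At pear: go right to reed.
  At reed: no left child.
  At reed: go right to teak.
    At teak: no left child.
    At teak: go right to daisy.
      daisy is a leaf — visit daisy.
    Visit teak.
  Visit reed.
Visit pear.
Full post-order sequence: rye, tulip, mint, fir, sage, cedar, aster, daisy, teak, reed, pear.

fir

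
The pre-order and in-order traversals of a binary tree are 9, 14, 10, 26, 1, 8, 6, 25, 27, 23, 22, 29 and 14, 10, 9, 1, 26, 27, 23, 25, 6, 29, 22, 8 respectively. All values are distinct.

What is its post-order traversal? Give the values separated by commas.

The first element of pre-order is the root; it splits in-order into left and right subtrees.
Root 9: left subtree has 2 nodes {14, 10}, right has 9 {1, 26, 27, 23, 25, 6, 29, 22, 8}.
  Root 14: left subtree has 0 nodes { }, right has 1 {10}.
  Root 26: left subtree has 1 node {1}, right has 7 {27, 23, 25, 6, 29, 22, 8}.
    Root 8: left subtree has 6 nodes {27, 23, 25, 6, 29, 22}, right has 0 { }.
      Root 6: left subtree has 3 nodes {27, 23, 25}, right has 2 {29, 22}.
        Root 25: left subtree has 2 nodes {27, 23}, right has 0 { }.
          Root 27: left subtree has 0 nodes { }, right has 1 {23}.
        Root 22: left subtree has 1 node {29}, right has 0 { }.

10, 14, 1, 23, 27, 25, 29, 22, 6, 8, 26, 9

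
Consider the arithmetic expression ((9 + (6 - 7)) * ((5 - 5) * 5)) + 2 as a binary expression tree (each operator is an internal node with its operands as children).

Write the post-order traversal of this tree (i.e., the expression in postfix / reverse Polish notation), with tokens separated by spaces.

Post-order on an expression tree gives postfix notation: for each operator, emit left operand, right operand, then the operator.

9 6 7 - + 5 5 - 5 * * 2 +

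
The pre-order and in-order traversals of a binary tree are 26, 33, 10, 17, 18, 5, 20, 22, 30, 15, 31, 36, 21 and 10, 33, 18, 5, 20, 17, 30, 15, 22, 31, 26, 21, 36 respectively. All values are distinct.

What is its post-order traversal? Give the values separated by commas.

10, 20, 5, 18, 15, 30, 31, 22, 17, 33, 21, 36, 26

The first element of pre-order is the root; it splits in-order into left and right subtrees.
Root 26: left subtree has 10 nodes {10, 33, 18, 5, 20, 17, 30, 15, 22, 31}, right has 2 {21, 36}.
  Root 33: left subtree has 1 node {10}, right has 8 {18, 5, 20, 17, 30, 15, 22, 31}.
    Root 17: left subtree has 3 nodes {18, 5, 20}, right has 4 {30, 15, 22, 31}.
      Root 18: left subtree has 0 nodes { }, right has 2 {5, 20}.
        Root 5: left subtree has 0 nodes { }, right has 1 {20}.
      Root 22: left subtree has 2 nodes {30, 15}, right has 1 {31}.
        Root 30: left subtree has 0 nodes { }, right has 1 {15}.
  Root 36: left subtree has 1 node {21}, right has 0 { }.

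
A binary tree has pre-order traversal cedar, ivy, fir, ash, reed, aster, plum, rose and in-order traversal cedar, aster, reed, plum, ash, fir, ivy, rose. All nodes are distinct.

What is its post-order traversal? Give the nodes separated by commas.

aster, plum, reed, ash, fir, rose, ivy, cedar

The first element of pre-order is the root; it splits in-order into left and right subtrees.
Root cedar: left subtree has 0 nodes { }, right has 7 {aster, reed, plum, ash, fir, ivy, rose}.
  Root ivy: left subtree has 5 nodes {aster, reed, plum, ash, fir}, right has 1 {rose}.
    Root fir: left subtree has 4 nodes {aster, reed, plum, ash}, right has 0 { }.
      Root ash: left subtree has 3 nodes {aster, reed, plum}, right has 0 { }.
        Root reed: left subtree has 1 node {aster}, right has 1 {plum}.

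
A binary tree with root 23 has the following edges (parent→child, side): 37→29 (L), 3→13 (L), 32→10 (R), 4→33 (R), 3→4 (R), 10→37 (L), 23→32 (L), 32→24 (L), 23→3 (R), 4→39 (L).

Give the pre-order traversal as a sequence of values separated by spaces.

23 32 24 10 37 29 3 13 4 39 33

Pre-order visits the node, then its left subtree, then its right subtree.
Visit 23.
At 23: go left to 32.
  Visit 32.
  At 32: go left to 24.
    24 is a leaf — visit 24.
  At 32: go right to 10.
    Visit 10.
    At 10: go left to 37.
      Visit 37.
      At 37: go left to 29.
        29 is a leaf — visit 29.
      At 37: no right child.
    At 10: no right child.
At 23: go right to 3.
  Visit 3.
  At 3: go left to 13.
    13 is a leaf — visit 13.
  At 3: go right to 4.
    Visit 4.
    At 4: go left to 39.
      39 is a leaf — visit 39.
    At 4: go right to 33.
      33 is a leaf — visit 33.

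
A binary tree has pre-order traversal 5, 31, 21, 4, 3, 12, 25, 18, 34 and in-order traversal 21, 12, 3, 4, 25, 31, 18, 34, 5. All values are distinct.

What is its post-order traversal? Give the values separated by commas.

12, 3, 25, 4, 21, 34, 18, 31, 5

The first element of pre-order is the root; it splits in-order into left and right subtrees.
Root 5: left subtree has 8 nodes {21, 12, 3, 4, 25, 31, 18, 34}, right has 0 { }.
  Root 31: left subtree has 5 nodes {21, 12, 3, 4, 25}, right has 2 {18, 34}.
    Root 21: left subtree has 0 nodes { }, right has 4 {12, 3, 4, 25}.
      Root 4: left subtree has 2 nodes {12, 3}, right has 1 {25}.
        Root 3: left subtree has 1 node {12}, right has 0 { }.
    Root 18: left subtree has 0 nodes { }, right has 1 {34}.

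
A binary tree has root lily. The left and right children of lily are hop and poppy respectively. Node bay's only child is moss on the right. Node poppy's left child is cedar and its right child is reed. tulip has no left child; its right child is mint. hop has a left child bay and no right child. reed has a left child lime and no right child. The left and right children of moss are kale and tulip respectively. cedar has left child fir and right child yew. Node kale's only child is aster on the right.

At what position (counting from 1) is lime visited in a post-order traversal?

Post-order visits the left subtree, then the right subtree, then the node.
At lily: go left to hop.
  At hop: go left to bay.
    At bay: no left child.
    At bay: go right to moss.
      At moss: go left to kale.
        At kale: no left child.
        At kale: go right to aster.
          aster is a leaf — visit aster.
        Visit kale.
      At moss: go right to tulip.
        At tulip: no left child.
        At tulip: go right to mint.
          mint is a leaf — visit mint.
        Visit tulip.
      Visit moss.
    Visit bay.
  At hop: no right child.
  Visit hop.
At lily: go right to poppy.
  At poppy: go left to cedar.
    At cedar: go left to fir.
      fir is a leaf — visit fir.
    At cedar: go right to yew.
      yew is a leaf — visit yew.
    Visit cedar.
  At poppy: go right to reed.
    At reed: go left to lime.
      lime is a leaf — visit lime.
    At reed: no right child.
    Visit reed.
  Visit poppy.
Visit lily.
Full post-order sequence: aster, kale, mint, tulip, moss, bay, hop, fir, yew, cedar, lime, reed, poppy, lily.

11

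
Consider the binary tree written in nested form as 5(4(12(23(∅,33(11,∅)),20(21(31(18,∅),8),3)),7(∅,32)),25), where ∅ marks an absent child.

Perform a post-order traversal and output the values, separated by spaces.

11 33 23 18 31 8 21 3 20 12 32 7 4 25 5

Post-order visits the left subtree, then the right subtree, then the node.
At 5: go left to 4.
  At 4: go left to 12.
    At 12: go left to 23.
      At 23: no left child.
      At 23: go right to 33.
        At 33: go left to 11.
          11 is a leaf — visit 11.
        At 33: no right child.
        Visit 33.
      Visit 23.
    At 12: go right to 20.
      At 20: go left to 21.
        At 21: go left to 31.
          At 31: go left to 18.
            18 is a leaf — visit 18.
          At 31: no right child.
          Visit 31.
        At 21: go right to 8.
          8 is a leaf — visit 8.
        Visit 21.
      At 20: go right to 3.
        3 is a leaf — visit 3.
      Visit 20.
    Visit 12.
  At 4: go right to 7.
    At 7: no left child.
    At 7: go right to 32.
      32 is a leaf — visit 32.
    Visit 7.
  Visit 4.
At 5: go right to 25.
  25 is a leaf — visit 25.
Visit 5.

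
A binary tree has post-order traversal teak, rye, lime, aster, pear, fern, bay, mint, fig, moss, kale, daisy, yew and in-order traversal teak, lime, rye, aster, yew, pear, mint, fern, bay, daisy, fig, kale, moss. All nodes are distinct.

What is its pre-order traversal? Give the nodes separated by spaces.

yew aster lime teak rye daisy mint pear bay fern kale fig moss

The last element of post-order is the root; it splits in-order into left and right subtrees.
Root yew: left subtree has 4 nodes {teak, lime, rye, aster}, right has 8 {pear, mint, fern, bay, daisy, fig, kale, moss}.
  Root aster: left subtree has 3 nodes {teak, lime, rye}, right has 0 { }.
    Root lime: left subtree has 1 node {teak}, right has 1 {rye}.
  Root daisy: left subtree has 4 nodes {pear, mint, fern, bay}, right has 3 {fig, kale, moss}.
    Root mint: left subtree has 1 node {pear}, right has 2 {fern, bay}.
      Root bay: left subtree has 1 node {fern}, right has 0 { }.
    Root kale: left subtree has 1 node {fig}, right has 1 {moss}.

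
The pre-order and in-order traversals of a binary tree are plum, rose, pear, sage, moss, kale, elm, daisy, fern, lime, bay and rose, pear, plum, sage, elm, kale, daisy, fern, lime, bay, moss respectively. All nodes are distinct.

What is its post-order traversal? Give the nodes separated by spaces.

pear rose elm bay lime fern daisy kale moss sage plum

The first element of pre-order is the root; it splits in-order into left and right subtrees.
Root plum: left subtree has 2 nodes {rose, pear}, right has 8 {sage, elm, kale, daisy, fern, lime, bay, moss}.
  Root rose: left subtree has 0 nodes { }, right has 1 {pear}.
  Root sage: left subtree has 0 nodes { }, right has 7 {elm, kale, daisy, fern, lime, bay, moss}.
    Root moss: left subtree has 6 nodes {elm, kale, daisy, fern, lime, bay}, right has 0 { }.
      Root kale: left subtree has 1 node {elm}, right has 4 {daisy, fern, lime, bay}.
        Root daisy: left subtree has 0 nodes { }, right has 3 {fern, lime, bay}.
          Root fern: left subtree has 0 nodes { }, right has 2 {lime, bay}.
            Root lime: left subtree has 0 nodes { }, right has 1 {bay}.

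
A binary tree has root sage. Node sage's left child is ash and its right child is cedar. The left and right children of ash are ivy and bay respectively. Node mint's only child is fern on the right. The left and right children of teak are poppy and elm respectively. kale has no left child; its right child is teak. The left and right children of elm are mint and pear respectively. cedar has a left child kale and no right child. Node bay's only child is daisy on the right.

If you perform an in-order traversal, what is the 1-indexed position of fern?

In-order visits the left subtree, then the node, then the right subtree.
At sage: go left to ash.
  At ash: go left to ivy.
    ivy is a leaf — visit ivy.
  Visit ash.
  At ash: go right to bay.
    At bay: no left child.
    Visit bay.
    At bay: go right to daisy.
      daisy is a leaf — visit daisy.
Visit sage.
At sage: go right to cedar.
  At cedar: go left to kale.
    At kale: no left child.
    Visit kale.
    At kale: go right to teak.
      At teak: go left to poppy.
        poppy is a leaf — visit poppy.
      Visit teak.
      At teak: go right to elm.
        At elm: go left to mint.
          At mint: no left child.
          Visit mint.
          At mint: go right to fern.
            fern is a leaf — visit fern.
        Visit elm.
        At elm: go right to pear.
          pear is a leaf — visit pear.
  Visit cedar.
  At cedar: no right child.
Full in-order sequence: ivy, ash, bay, daisy, sage, kale, poppy, teak, mint, fern, elm, pear, cedar.

10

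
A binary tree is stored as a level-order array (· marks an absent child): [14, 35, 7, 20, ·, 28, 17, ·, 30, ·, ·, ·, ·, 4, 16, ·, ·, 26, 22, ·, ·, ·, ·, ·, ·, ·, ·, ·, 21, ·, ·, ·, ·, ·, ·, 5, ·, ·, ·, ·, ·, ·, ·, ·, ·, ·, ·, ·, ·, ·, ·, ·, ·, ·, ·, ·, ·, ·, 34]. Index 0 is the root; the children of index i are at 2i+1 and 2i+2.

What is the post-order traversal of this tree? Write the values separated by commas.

Post-order visits the left subtree, then the right subtree, then the node.
At 14: go left to 35.
  At 35: go left to 20.
    At 20: no left child.
    At 20: go right to 30.
      At 30: go left to 26.
        At 26: go left to 5.
          5 is a leaf — visit 5.
        At 26: no right child.
        Visit 26.
      At 30: go right to 22.
        22 is a leaf — visit 22.
      Visit 30.
    Visit 20.
  At 35: no right child.
  Visit 35.
At 14: go right to 7.
  At 7: go left to 28.
    28 is a leaf — visit 28.
  At 7: go right to 17.
    At 17: go left to 4.
      At 4: no left child.
      At 4: go right to 21.
        At 21: no left child.
        At 21: go right to 34.
          34 is a leaf — visit 34.
        Visit 21.
      Visit 4.
    At 17: go right to 16.
      16 is a leaf — visit 16.
    Visit 17.
  Visit 7.
Visit 14.

5, 26, 22, 30, 20, 35, 28, 34, 21, 4, 16, 17, 7, 14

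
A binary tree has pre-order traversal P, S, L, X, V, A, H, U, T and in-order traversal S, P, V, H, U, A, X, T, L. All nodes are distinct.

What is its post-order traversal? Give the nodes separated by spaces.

The first element of pre-order is the root; it splits in-order into left and right subtrees.
Root P: left subtree has 1 node {S}, right has 7 {V, H, U, A, X, T, L}.
  Root L: left subtree has 6 nodes {V, H, U, A, X, T}, right has 0 { }.
    Root X: left subtree has 4 nodes {V, H, U, A}, right has 1 {T}.
      Root V: left subtree has 0 nodes { }, right has 3 {H, U, A}.
        Root A: left subtree has 2 nodes {H, U}, right has 0 { }.
          Root H: left subtree has 0 nodes { }, right has 1 {U}.

S U H A V T X L P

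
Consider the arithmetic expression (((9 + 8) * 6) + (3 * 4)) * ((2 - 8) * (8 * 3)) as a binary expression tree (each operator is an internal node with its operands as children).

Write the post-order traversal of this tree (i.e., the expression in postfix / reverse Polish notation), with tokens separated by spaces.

Post-order on an expression tree gives postfix notation: for each operator, emit left operand, right operand, then the operator.

9 8 + 6 * 3 4 * + 2 8 - 8 3 * * *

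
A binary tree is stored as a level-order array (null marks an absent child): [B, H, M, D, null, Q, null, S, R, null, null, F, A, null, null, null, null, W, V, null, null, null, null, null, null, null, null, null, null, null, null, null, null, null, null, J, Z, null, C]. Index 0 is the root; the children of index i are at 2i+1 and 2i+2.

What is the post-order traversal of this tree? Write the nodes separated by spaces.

S J Z W C V R D H F A Q M B

Post-order visits the left subtree, then the right subtree, then the node.
At B: go left to H.
  At H: go left to D.
    At D: go left to S.
      S is a leaf — visit S.
    At D: go right to R.
      At R: go left to W.
        At W: go left to J.
          J is a leaf — visit J.
        At W: go right to Z.
          Z is a leaf — visit Z.
        Visit W.
      At R: go right to V.
        At V: no left child.
        At V: go right to C.
          C is a leaf — visit C.
        Visit V.
      Visit R.
    Visit D.
  At H: no right child.
  Visit H.
At B: go right to M.
  At M: go left to Q.
    At Q: go left to F.
      F is a leaf — visit F.
    At Q: go right to A.
      A is a leaf — visit A.
    Visit Q.
  At M: no right child.
  Visit M.
Visit B.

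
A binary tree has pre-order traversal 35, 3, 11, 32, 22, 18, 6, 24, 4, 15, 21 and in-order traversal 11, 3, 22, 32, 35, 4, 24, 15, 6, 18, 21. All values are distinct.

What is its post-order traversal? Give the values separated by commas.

The first element of pre-order is the root; it splits in-order into left and right subtrees.
Root 35: left subtree has 4 nodes {11, 3, 22, 32}, right has 6 {4, 24, 15, 6, 18, 21}.
  Root 3: left subtree has 1 node {11}, right has 2 {22, 32}.
    Root 32: left subtree has 1 node {22}, right has 0 { }.
  Root 18: left subtree has 4 nodes {4, 24, 15, 6}, right has 1 {21}.
    Root 6: left subtree has 3 nodes {4, 24, 15}, right has 0 { }.
      Root 24: left subtree has 1 node {4}, right has 1 {15}.

11, 22, 32, 3, 4, 15, 24, 6, 21, 18, 35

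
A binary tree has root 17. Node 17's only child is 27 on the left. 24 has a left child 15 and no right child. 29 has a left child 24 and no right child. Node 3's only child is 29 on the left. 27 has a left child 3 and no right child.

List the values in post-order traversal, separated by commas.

15, 24, 29, 3, 27, 17

Post-order visits the left subtree, then the right subtree, then the node.
At 17: go left to 27.
  At 27: go left to 3.
    At 3: go left to 29.
      At 29: go left to 24.
        At 24: go left to 15.
          15 is a leaf — visit 15.
        At 24: no right child.
        Visit 24.
      At 29: no right child.
      Visit 29.
    At 3: no right child.
    Visit 3.
  At 27: no right child.
  Visit 27.
At 17: no right child.
Visit 17.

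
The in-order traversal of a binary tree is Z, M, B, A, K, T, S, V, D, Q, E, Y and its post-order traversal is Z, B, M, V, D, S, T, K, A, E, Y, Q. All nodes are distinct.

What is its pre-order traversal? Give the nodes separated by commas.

Q, A, M, Z, B, K, T, S, D, V, Y, E

The last element of post-order is the root; it splits in-order into left and right subtrees.
Root Q: left subtree has 9 nodes {Z, M, B, A, K, T, S, V, D}, right has 2 {E, Y}.
  Root A: left subtree has 3 nodes {Z, M, B}, right has 5 {K, T, S, V, D}.
    Root M: left subtree has 1 node {Z}, right has 1 {B}.
    Root K: left subtree has 0 nodes { }, right has 4 {T, S, V, D}.
      Root T: left subtree has 0 nodes { }, right has 3 {S, V, D}.
        Root S: left subtree has 0 nodes { }, right has 2 {V, D}.
          Root D: left subtree has 1 node {V}, right has 0 { }.
  Root Y: left subtree has 1 node {E}, right has 0 { }.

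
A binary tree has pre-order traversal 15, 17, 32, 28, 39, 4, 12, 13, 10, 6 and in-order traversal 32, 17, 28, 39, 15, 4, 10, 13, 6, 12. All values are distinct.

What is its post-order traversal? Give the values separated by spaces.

The first element of pre-order is the root; it splits in-order into left and right subtrees.
Root 15: left subtree has 4 nodes {32, 17, 28, 39}, right has 5 {4, 10, 13, 6, 12}.
  Root 17: left subtree has 1 node {32}, right has 2 {28, 39}.
    Root 28: left subtree has 0 nodes { }, right has 1 {39}.
  Root 4: left subtree has 0 nodes { }, right has 4 {10, 13, 6, 12}.
    Root 12: left subtree has 3 nodes {10, 13, 6}, right has 0 { }.
      Root 13: left subtree has 1 node {10}, right has 1 {6}.

32 39 28 17 10 6 13 12 4 15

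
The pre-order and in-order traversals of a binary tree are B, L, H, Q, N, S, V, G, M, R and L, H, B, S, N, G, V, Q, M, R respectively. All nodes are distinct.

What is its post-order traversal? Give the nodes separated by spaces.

The first element of pre-order is the root; it splits in-order into left and right subtrees.
Root B: left subtree has 2 nodes {L, H}, right has 7 {S, N, G, V, Q, M, R}.
  Root L: left subtree has 0 nodes { }, right has 1 {H}.
  Root Q: left subtree has 4 nodes {S, N, G, V}, right has 2 {M, R}.
    Root N: left subtree has 1 node {S}, right has 2 {G, V}.
      Root V: left subtree has 1 node {G}, right has 0 { }.
    Root M: left subtree has 0 nodes { }, right has 1 {R}.

H L S G V N R M Q B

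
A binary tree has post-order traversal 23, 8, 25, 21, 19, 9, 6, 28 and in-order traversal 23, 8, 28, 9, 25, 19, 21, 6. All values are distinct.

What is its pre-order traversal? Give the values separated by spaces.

28 8 23 6 9 19 25 21

The last element of post-order is the root; it splits in-order into left and right subtrees.
Root 28: left subtree has 2 nodes {23, 8}, right has 5 {9, 25, 19, 21, 6}.
  Root 8: left subtree has 1 node {23}, right has 0 { }.
  Root 6: left subtree has 4 nodes {9, 25, 19, 21}, right has 0 { }.
    Root 9: left subtree has 0 nodes { }, right has 3 {25, 19, 21}.
      Root 19: left subtree has 1 node {25}, right has 1 {21}.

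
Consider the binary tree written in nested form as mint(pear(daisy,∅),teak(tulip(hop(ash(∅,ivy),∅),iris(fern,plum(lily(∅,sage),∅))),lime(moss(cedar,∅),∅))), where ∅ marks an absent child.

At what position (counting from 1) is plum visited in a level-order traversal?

Level-order visits nodes level by level from the root, left to right within each level.
Level 0: mint
Level 1: pear, teak
Level 2: daisy, tulip, lime
Level 3: hop, iris, moss
Level 4: ash, fern, plum, cedar
Level 5: ivy, lily
Level 6: sage
Full level-order sequence: mint, pear, teak, daisy, tulip, lime, hop, iris, moss, ash, fern, plum, cedar, ivy, lily, sage.

12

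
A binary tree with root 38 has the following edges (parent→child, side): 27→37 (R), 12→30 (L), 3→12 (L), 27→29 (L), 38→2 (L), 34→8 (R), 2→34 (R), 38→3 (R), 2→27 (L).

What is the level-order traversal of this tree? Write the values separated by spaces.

Level-order visits nodes level by level from the root, left to right within each level.
Level 0: 38
Level 1: 2, 3
Level 2: 27, 34, 12
Level 3: 29, 37, 8, 30

38 2 3 27 34 12 29 37 8 30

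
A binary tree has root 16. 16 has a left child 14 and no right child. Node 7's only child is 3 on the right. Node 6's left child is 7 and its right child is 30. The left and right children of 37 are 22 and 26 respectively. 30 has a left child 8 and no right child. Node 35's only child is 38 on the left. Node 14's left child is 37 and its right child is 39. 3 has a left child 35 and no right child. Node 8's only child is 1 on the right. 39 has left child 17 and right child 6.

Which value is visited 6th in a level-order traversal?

Level-order visits nodes level by level from the root, left to right within each level.
Level 0: 16
Level 1: 14
Level 2: 37, 39
Level 3: 22, 26, 17, 6
Level 4: 7, 30
Level 5: 3, 8
Level 6: 35, 1
Level 7: 38
Full level-order sequence: 16, 14, 37, 39, 22, 26, 17, 6, 7, 30, 3, 8, 35, 1, 38.

26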